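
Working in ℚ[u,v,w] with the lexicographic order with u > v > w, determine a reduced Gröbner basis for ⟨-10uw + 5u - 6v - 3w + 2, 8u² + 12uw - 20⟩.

G = {u² + ¾u - 9/10v - 9/20w - 11/5, uv - 1/12u + 3/2vw - 3/10v + ¾w² + 211/60w - 119/60, uw - ½u + ⅗v + 3/10w - ⅕, v² - 5/2vw² + 9/4vw - ⅔v - 5/4w³ - 377/72w² + 223/36w - 13/8}

f_1 = -10uw + 5u - 6v - 3w + 2, LT = uw.
f_2 = 8u² + 12uw - 20, LT = u².

S(f_1,f_2): lcm = u²w. S = -½u² + ⅗uv - 3/2uw² + 3/10uw - ⅕u + 5/2w.
  reduce S modulo (f_1, f_2):
  remainder ⅗uv - 1/20u + 9/10vw - 9/50v + 9/20w² + 211/100w - 119/100 ≠ 0; add g_3 = ⅗uv - 1/20u + 9/10vw - 9/50v + 9/20w² + 211/100w - 119/100 to the basis.

S(f_1,g_3): lcm = uvw. S = -½uv + 1/12uw + ⅗v² - 3/2vw² + ⅗vw - ⅕v - ¾w³ - 211/60w² + 119/60w.
  reduce S modulo (f_1, f_2, g_3):
  remainder ⅗v² - 3/2vw² + 27/20vw - ⅖v - ¾w³ - 377/120w² + 223/60w - 39/40 ≠ 0; add g_4 = ⅗v² - 3/2vw² + 27/20vw - ⅖v - ¾w³ - 377/120w² + 223/60w - 39/40 to the basis.

The other S-polynomials (S(f_2,g_3), S(f_1,g_4), S(f_2,g_4), S(g_3,g_4)) all reduce to 0 modulo the current basis, so we have a Gröbner basis.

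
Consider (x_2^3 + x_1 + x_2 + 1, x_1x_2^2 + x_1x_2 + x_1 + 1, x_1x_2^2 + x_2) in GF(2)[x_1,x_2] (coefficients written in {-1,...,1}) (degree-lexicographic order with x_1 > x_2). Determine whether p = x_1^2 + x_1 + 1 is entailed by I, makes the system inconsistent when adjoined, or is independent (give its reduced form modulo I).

First compute the reduced Gröbner basis of I by Buchberger's algorithm.
f_1 = x_2^3 + x_1 + x_2 + 1, LT = x_2^3.
f_2 = x_1x_2^2 + x_1x_2 + x_1 + 1, LT = x_1x_2^2.
f_3 = x_1x_2^2 + x_2, LT = x_1x_2^2.

S(f_1,f_2): lcm = x_1x_2^3. S = x_1x_2^2 + x_1^2 + x_1 + x_2.
  leading term x_1x_2^2: subtract (1)·f_2 from x_1x_2^2 + x_1^2 + x_1 + x_2 → x_1^2 + x_1x_2 + x_2 + 1
  leading term x_1^2: no divisor's leading term divides it; move x_1^2 to the remainder.
  leading term x_1x_2: no divisor's leading term divides it; move x_1x_2 to the remainder.
  leading term x_2: no divisor's leading term divides it; move x_2 to the remainder.
  leading term 1: no divisor's leading term divides it; move 1 to the remainder.
  remainder x_1^2 + x_1x_2 + x_2 + 1 ≠ 0; add h_4 = x_1^2 + x_1x_2 + x_2 + 1 to the basis.

S(f_1,f_3): lcm = x_1x_2^3. S = x_1^2 + x_1x_2 + x_2^2 + x_1.
  leading term x_1^2: subtract (1)·h_4 from x_1^2 + x_1x_2 + x_2^2 + x_1 → x_2^2 + x_1 + x_2 + 1
  leading term x_2^2: no divisor's leading term divides it; move x_2^2 to the remainder.
  leading term x_1: no divisor's leading term divides it; move x_1 to the remainder.
  leading term x_2: no divisor's leading term divides it; move x_2 to the remainder.
  leading term 1: no divisor's leading term divides it; move 1 to the remainder.
  remainder x_2^2 + x_1 + x_2 + 1 ≠ 0; add h_5 = x_2^2 + x_1 + x_2 + 1 to the basis.

S(f_2,f_3): lcm = x_1x_2^2. S = x_1x_2 + x_1 + x_2 + 1.
  leading term x_1x_2: no divisor's leading term divides it; move x_1x_2 to the remainder.
  leading term x_1: no divisor's leading term divides it; move x_1 to the remainder.
  leading term x_2: no divisor's leading term divides it; move x_2 to the remainder.
  leading term 1: no divisor's leading term divides it; move 1 to the remainder.
  remainder x_1x_2 + x_1 + x_2 + 1 ≠ 0; add h_6 = x_1x_2 + x_1 + x_2 + 1 to the basis.

S(f_1,h_5): lcm = x_2^3. S = x_1x_2 + x_2^2 + x_1 + 1.
  leading term x_1x_2: subtract (1)·h_6 from x_1x_2 + x_2^2 + x_1 + 1 → x_2^2 + x_2
  leading term x_2^2: subtract (1)·h_5 from x_2^2 + x_2 → x_1 + 1
  leading term x_1: no divisor's leading term divides it; move x_1 to the remainder.
  leading term 1: no divisor's leading term divides it; move 1 to the remainder.
  remainder x_1 + 1 ≠ 0; add h_7 = x_1 + 1 to the basis.

The other S-polynomials (S(f_1,h_4), S(f_2,h_4), S(f_3,h_4), S(f_2,h_5), S(f_3,h_5), S(h_4,h_5), S(f_1,h_6), S(f_2,h_6), S(f_3,h_6), S(h_4,h_6), S(h_5,h_6), S(f_1,h_7), S(f_2,h_7), S(f_3,h_7), S(h_4,h_7), S(h_5,h_7), S(h_6,h_7)) all reduce to 0 modulo the current basis, so we have a Gröbner basis.
Inter-reduce: drop elements whose leading term is divisible by another's, tail-reduce, and make monic.
Reduced Gröbner basis: {x_2^2 + x_2, x_1 + 1}.
Label its elements g_1 = x_2^2 + x_2, g_2 = x_1 + 1.

Reduce p = x_1^2 + x_1 + 1 modulo G:
  leading term x_1^2: subtract (x_1)·g_2 from x_1^2 + x_1 + 1 → 1
  leading term 1: no divisor's leading term divides it; move 1 to the remainder.
  normal form = 1.
The normal form is nonzero, so p ∉ I. Since p minus its normal form lies in I, I + (p) = I + (r) where r = 1; decide whether this ideal is the whole ring.
Here r = 1 is a nonzero constant, hence a unit: 1 ∈ I + (p), the Gröbner basis of I + (p) is {1}, and the enlarged system has no common solution — adjoining p is inconsistent.

Adjoining x_1^2 + x_1 + 1 makes the ideal the whole ring: the system is inconsistent.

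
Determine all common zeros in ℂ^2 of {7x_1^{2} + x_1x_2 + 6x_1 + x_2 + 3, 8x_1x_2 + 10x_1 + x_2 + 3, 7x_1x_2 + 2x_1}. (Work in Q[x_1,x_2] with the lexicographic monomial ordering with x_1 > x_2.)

{(0, -3)}

Compute a lex Gröbner basis by Buchberger's algorithm.
f_1 = 7x_1^{2} + x_1x_2 + 6x_1 + x_2 + 3, LT = x_1^{2}.
f_2 = 8x_1x_2 + 10x_1 + x_2 + 3, LT = x_1x_2.
f_3 = 7x_1x_2 + 2x_1, LT = x_1x_2.

S(f_1,f_2): lcm = x_1^{2}x_2. S = -\tfrac{5}{4}x_1^{2} + \tfrac{1}{7}x_1x_2^{2} + \tfrac{41}{56}x_1x_2 - \tfrac{3}{8}x_1 + \tfrac{1}{7}x_2^{2} + \tfrac{3}{7}x_2.
  reduce S modulo (f_1, f_2, f_3):
  remainder -\tfrac{7}{32}x_1 + \tfrac{1}{8}x_2^{2} + \tfrac{207}{448}x_2 + \tfrac{117}{448} ≠ 0; add h_4 = -\tfrac{7}{32}x_1 + \tfrac{1}{8}x_2^{2} + \tfrac{207}{448}x_2 + \tfrac{117}{448} to the basis.

S(f_1,f_3): lcm = x_1^{2}x_2. S = -\tfrac{2}{7}x_1^{2} + \tfrac{1}{7}x_1x_2^{2} + \tfrac{6}{7}x_1x_2 + \tfrac{1}{7}x_2^{2} + \tfrac{3}{7}x_2.
  reduce S modulo (f_1, f_2, f_3, h_4):
  remainder -\tfrac{683}{2744}x_2^{2} - \tfrac{2536}{2401}x_2 - \tfrac{17835}{19208} ≠ 0; add h_5 = -\tfrac{683}{2744}x_2^{2} - \tfrac{2536}{2401}x_2 - \tfrac{17835}{19208} to the basis.

S(f_2,f_3): lcm = x_1x_2. S = \tfrac{27}{28}x_1 + \tfrac{1}{8}x_2 + \tfrac{3}{8}.
  reduce S modulo (f_1, f_2, f_3, h_4, h_5):
  remainder -\tfrac{241}{1366}x_2 - \tfrac{723}{1366} ≠ 0; add h_6 = -\tfrac{241}{1366}x_2 - \tfrac{723}{1366} to the basis.

The other S-polynomials (S(f_1,h_4), S(f_2,h_4), S(f_3,h_4), S(f_1,h_5), S(f_2,h_5), S(f_3,h_5), S(h_4,h_5), S(f_1,h_6), S(f_2,h_6), S(f_3,h_6), S(h_4,h_6), S(h_5,h_6)) all reduce to 0 modulo the current basis, so we have a Gröbner basis.
Inter-reduce: drop elements whose leading term is divisible by another's, tail-reduce, and make monic.
Reduced Gröbner basis: {x_1, x_2 + 3}.

Elimination: the polynomial x_2 + 3 lies in the elimination ideal for x_2, so x_2 ∈ {-3}. For each such x_2, the remaining basis elements (now univariate) give the rest of the solution.
  x_2 = -3: the earlier basis element becomes x_1 = 0, giving x_1 = 0 — point (0, -3).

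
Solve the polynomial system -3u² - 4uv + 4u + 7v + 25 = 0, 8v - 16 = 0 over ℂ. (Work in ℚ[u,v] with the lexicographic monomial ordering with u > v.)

Compute a lex Gröbner basis by Buchberger's algorithm.
f_1 = -3u² - 4uv + 4u + 7v + 25, LT = u².
f_2 = 8v - 16, LT = v.

S(f_1,f_2): leading monomials are coprime, so the S-polynomial reduces to 0 (Buchberger's first criterion).
Every S-polynomial of the final basis reduces to 0, so we have a Gröbner basis.
Inter-reduce: drop elements whose leading term is divisible by another's, tail-reduce, and make monic.
Reduced Gröbner basis: {u² + 4/3u - 13, v - 2}.

The lex basis is triangular: the last element involves only v. Solving v - 2 = 0 gives v ∈ {2}; substituting each value into the earlier elements determines the remaining variables.
  v = 2: the earlier basis element becomes u² + 4/3u - 13 = 0, giving u = -13/3, 3 — points (-13/3, 2), (3, 2).
Each listed point satisfies every original equation (direct substitution).

{(-13/3, 2), (3, 2)}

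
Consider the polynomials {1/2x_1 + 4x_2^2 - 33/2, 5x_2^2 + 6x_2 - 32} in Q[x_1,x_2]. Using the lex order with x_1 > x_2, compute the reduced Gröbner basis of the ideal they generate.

Buchberger's algorithm terminates because the ascending chain of leading-term ideals stabilizes.

f_1 = 1/2x_1 + 4x_2^2 - 33/2, LT = x_1.
f_2 = 5x_2^2 + 6x_2 - 32, LT = x_2^2.

The S-polynomials (S(f_1,f_2)) all reduce to 0 modulo the current basis, so we have a Gröbner basis.

G = {x_1 - 48/5x_2 + 91/5, x_2^2 + 6/5x_2 - 32/5}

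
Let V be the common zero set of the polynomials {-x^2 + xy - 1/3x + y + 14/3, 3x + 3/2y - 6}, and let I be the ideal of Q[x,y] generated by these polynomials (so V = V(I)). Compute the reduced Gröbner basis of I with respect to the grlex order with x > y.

f_1 = -x^2 + xy - 1/3x + y + 14/3, LT = x^2.
f_2 = 3x + 3/2y - 6, LT = x.

S(f_1,f_2): lcm = x^2. S = -3/2xy + 7/3x - y - 14/3.
  reduce S modulo (f_1, f_2):
  remainder 3/4y^2 - 31/6y ≠ 0; add g_3 = 3/4y^2 - 31/6y to the basis.

The other S-polynomials (S(f_1,g_3), S(f_2,g_3)) all reduce to 0 modulo the current basis, so we have a Gröbner basis.
Inter-reduce: drop elements whose leading term is divisible by another's, tail-reduce, and make monic.

G = {y^2 - 62/9y, x + 1/2y - 2}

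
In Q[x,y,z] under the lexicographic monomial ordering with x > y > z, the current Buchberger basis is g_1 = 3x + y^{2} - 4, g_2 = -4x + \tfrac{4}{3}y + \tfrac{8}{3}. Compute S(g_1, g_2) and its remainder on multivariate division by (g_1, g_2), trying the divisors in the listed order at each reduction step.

S(g_1, g_2) = \tfrac{1}{3}y^{2} + \tfrac{1}{3}y - \tfrac{2}{3}; remainder on division = \tfrac{1}{3}y^{2} + \tfrac{1}{3}y - \tfrac{2}{3}.

lcm(LM(g_1), LM(g_2)) = x.
S = (lcm/LT(g_1))·g_1 − (lcm/LT(g_2))·g_2 = \tfrac{1}{3}y^{2} + \tfrac{1}{3}y - \tfrac{2}{3}.
Reduce S modulo (g_1, g_2) in that order:
  leading term y^{2}: no divisor's leading term divides it; move \tfrac{1}{3}y^{2} to the remainder.
  leading term y: no divisor's leading term divides it; move \tfrac{1}{3}y to the remainder.
  leading term 1: no divisor's leading term divides it; move -\tfrac{2}{3} to the remainder.
The remainder \tfrac{1}{3}y^{2} + \tfrac{1}{3}y - \tfrac{2}{3} is nonzero, so it would be added as the next basis element.
An S-polynomial is built so that the two leading terms cancel; whether anything survives reduction is exactly the Gröbner-basis criterion.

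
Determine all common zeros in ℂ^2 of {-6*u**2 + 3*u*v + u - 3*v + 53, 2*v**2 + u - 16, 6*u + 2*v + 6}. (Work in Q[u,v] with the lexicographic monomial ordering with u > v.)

{(-2, 3)}

Compute a lex Gröbner basis by Buchberger's algorithm.
f_1 = -6*u**2 + 3*u*v + u - 3*v + 53, LT = u**2.
f_2 = u + 2*v**2 - 16, LT = u.
f_3 = 6*u + 2*v + 6, LT = u.

S(f_1,f_2): lcm = u**2. S = -2*u*v**2 - 1/2*u*v + 95/6*u + 1/2*v - 53/6.
  reduce S modulo (f_1, f_2, f_3):
  remainder 4*v**4 + v**3 - 191/3*v**2 - 15/2*v + 489/2 ≠ 0; add h_4 = 4*v**4 + v**3 - 191/3*v**2 - 15/2*v + 489/2 to the basis.

S(f_1,f_3): lcm = u**2. S = -5/6*u*v - 7/6*u + 1/2*v - 53/6.
  reduce S modulo (f_1, f_2, f_3, h_4):
  remainder 5/3*v**3 + 7/3*v**2 - 77/6*v - 55/2 ≠ 0; add h_5 = 5/3*v**3 + 7/3*v**2 - 77/6*v - 55/2 to the basis.

S(f_2,f_3): lcm = u. S = 2*v**2 - 1/3*v - 17.
  reduce S modulo (f_1, f_2, f_3, h_4, h_5):
  remainder 2*v**2 - 1/3*v - 17 ≠ 0; add h_6 = 2*v**2 - 1/3*v - 17 to the basis.

S(h_4,h_5): lcm = v**4. S = -23/20*v**3 - 493/60*v**2 + 117/8*v + 489/8.
  reduce S modulo (f_1, f_2, f_3, h_4, h_5, h_6):
  remainder 2101/450*v - 2101/150 ≠ 0; add h_7 = 2101/450*v - 2101/150 to the basis.

The other S-polynomials (S(f_1,h_4), S(f_2,h_4), S(f_3,h_4), S(f_1,h_5), S(f_2,h_5), S(f_3,h_5), S(f_1,h_6), S(f_2,h_6), S(f_3,h_6), S(h_4,h_6), S(h_5,h_6), S(f_1,h_7), S(f_2,h_7), S(f_3,h_7), S(h_4,h_7), S(h_5,h_7), S(h_6,h_7)) all reduce to 0 modulo the current basis, so we have a Gröbner basis.
Inter-reduce: drop elements whose leading term is divisible by another's, tail-reduce, and make monic.
Reduced Gröbner basis: {u + 2, v - 3}.

From the last basis element, v - 3 = 0, so v takes values in {3}. Each choice, substituted upward through the basis, yields the corresponding point(s) of the solution set.
  v = 3: the earlier basis element becomes u + 2 = 0, giving u = -2 — point (-2, 3).
A lex Gröbner basis triangularizes the system, enabling back-substitution.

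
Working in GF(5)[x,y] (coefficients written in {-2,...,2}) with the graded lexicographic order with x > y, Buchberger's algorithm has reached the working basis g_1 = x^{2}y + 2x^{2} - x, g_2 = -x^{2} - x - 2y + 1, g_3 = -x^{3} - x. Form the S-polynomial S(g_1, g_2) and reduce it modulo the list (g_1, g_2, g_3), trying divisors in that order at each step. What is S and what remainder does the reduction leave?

lcm(LM(g_1), LM(g_2)) = x^{2}y.
S = (lcm/LT(g_1))·g_1 − (lcm/LT(g_2))·g_2 = 2x^{2} - xy - 2y^{2} - x + y.
Reduce S modulo (g_1, g_2, g_3) in that order:
  leading term x^{2}: subtract (-2)·g_2 from 2x^{2} - xy - 2y^{2} - x + y → -xy - 2y^{2} + 2x + 2y + 2
  leading term xy: no divisor's leading term divides it; move -xy to the remainder.
  leading term y^{2}: no divisor's leading term divides it; move -2y^{2} to the remainder.
  leading term x: no divisor's leading term divides it; move 2x to the remainder.
  leading term y: no divisor's leading term divides it; move 2y to the remainder.
  leading term 1: no divisor's leading term divides it; move 2 to the remainder.
The remainder -xy - 2y^{2} + 2x + 2y + 2 is nonzero, so it would be added as the next basis element.

S(g_1, g_2) = 2x^{2} - xy - 2y^{2} - x + y; remainder on division = -xy - 2y^{2} + 2x + 2y + 2.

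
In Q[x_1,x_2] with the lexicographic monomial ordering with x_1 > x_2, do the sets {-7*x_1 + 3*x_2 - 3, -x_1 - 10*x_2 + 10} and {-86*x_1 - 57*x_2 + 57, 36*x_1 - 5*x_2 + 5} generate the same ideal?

Two ideals are equal iff their reduced Gröbner bases coincide (the reduced basis is unique for a fixed ordering).
Buchberger on the first generating set:
f_1 = -7*x_1 + 3*x_2 - 3, LT = x_1.
f_2 = -x_1 - 10*x_2 + 10, LT = x_1.

S(f_1,f_2): lcm = x_1. S = -73/7*x_2 + 73/7.
  reduce S modulo (f_1, f_2):
  remainder -73/7*x_2 + 73/7 ≠ 0; add g_3 = -73/7*x_2 + 73/7 to the basis.

The other S-polynomials (S(f_1,g_3), S(f_2,g_3)) all reduce to 0 modulo the current basis, so we have a Gröbner basis.
Inter-reduce: drop elements whose leading term is divisible by another's, tail-reduce, and make monic.
Reduced Gröbner basis: {x_1, x_2 - 1}.

Buchberger on the second generating set:
h_1 = -86*x_1 - 57*x_2 + 57, LT = x_1.
h_2 = 36*x_1 - 5*x_2 + 5, LT = x_1.

S(h_1,h_2): lcm = x_1. S = 1241/1548*x_2 - 1241/1548.
  reduce S modulo (h_1, h_2):
  remainder 1241/1548*x_2 - 1241/1548 ≠ 0; add k_3 = 1241/1548*x_2 - 1241/1548 to the basis.

The other S-polynomials (S(h_1,k_3), S(h_2,k_3)) all reduce to 0 modulo the current basis, so we have a Gröbner basis.
Inter-reduce: drop elements whose leading term is divisible by another's, tail-reduce, and make monic.
Reduced Gröbner basis: {x_1, x_2 - 1}.

The two bases agree; hence the ideals are identical.

Yes, the ideals are equal.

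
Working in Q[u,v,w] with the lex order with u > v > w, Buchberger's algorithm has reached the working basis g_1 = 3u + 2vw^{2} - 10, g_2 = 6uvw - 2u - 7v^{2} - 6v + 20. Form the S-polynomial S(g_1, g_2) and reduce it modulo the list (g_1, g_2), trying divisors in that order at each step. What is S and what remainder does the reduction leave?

S(g_1, g_2) = \tfrac{1}{3}u + \tfrac{2}{3}v^{2}w^{3} + \tfrac{7}{6}v^{2} - \tfrac{10}{3}vw + v - \tfrac{10}{3}; remainder on division = \tfrac{2}{3}v^{2}w^{3} + \tfrac{7}{6}v^{2} - \tfrac{2}{9}vw^{2} - \tfrac{10}{3}vw + v - \tfrac{20}{9}.

lcm(LM(g_1), LM(g_2)) = uvw.
S = (lcm/LT(g_1))·g_1 − (lcm/LT(g_2))·g_2 = \tfrac{1}{3}u + \tfrac{2}{3}v^{2}w^{3} + \tfrac{7}{6}v^{2} - \tfrac{10}{3}vw + v - \tfrac{10}{3}.
Reduce S modulo (g_1, g_2) in that order:
  leading term u: subtract (\tfrac{1}{9})·g_1 from \tfrac{1}{3}u + \tfrac{2}{3}v^{2}w^{3} + \tfrac{7}{6}v^{2} - \tfrac{10}{3}vw + v - \tfrac{10}{3} → \tfrac{2}{3}v^{2}w^{3} + \tfrac{7}{6}v^{2} - \tfrac{2}{9}vw^{2} - \tfrac{10}{3}vw + v - \tfrac{20}{9}
  leading term v^{2}w^{3}: no divisor's leading term divides it; move \tfrac{2}{3}v^{2}w^{3} to the remainder.
  leading term v^{2}: no divisor's leading term divides it; move \tfrac{7}{6}v^{2} to the remainder.
  leading term vw^{2}: no divisor's leading term divides it; move -\tfrac{2}{9}vw^{2} to the remainder.
  leading term vw: no divisor's leading term divides it; move -\tfrac{10}{3}vw to the remainder.
  leading term v: no divisor's leading term divides it; move v to the remainder.
  leading term 1: no divisor's leading term divides it; move -\tfrac{20}{9} to the remainder.
The remainder \tfrac{2}{3}v^{2}w^{3} + \tfrac{7}{6}v^{2} - \tfrac{2}{9}vw^{2} - \tfrac{10}{3}vw + v - \tfrac{20}{9} is nonzero, so it would be added as the next basis element.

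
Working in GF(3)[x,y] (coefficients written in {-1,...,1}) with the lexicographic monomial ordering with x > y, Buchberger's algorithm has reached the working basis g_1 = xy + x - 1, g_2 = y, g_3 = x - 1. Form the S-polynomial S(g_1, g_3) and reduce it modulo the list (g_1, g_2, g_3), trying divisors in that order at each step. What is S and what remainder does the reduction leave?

S(g_1, g_3) = x + y - 1; remainder on division = 0.

lcm(LM(g_1), LM(g_3)) = xy.
S = (lcm/LT(g_1))·g_1 − (lcm/LT(g_3))·g_3 = x + y - 1.
Reduce S modulo (g_1, g_2, g_3) in that order:
  leading term x: subtract (1)·g_3 from x + y - 1 → y
  leading term y: subtract (1)·g_2 from y → 0
The remainder is 0, so this S-polynomial contributes no new basis element.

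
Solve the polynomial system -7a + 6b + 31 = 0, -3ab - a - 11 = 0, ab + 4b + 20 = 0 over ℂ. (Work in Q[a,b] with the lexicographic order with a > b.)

Compute a lex Gröbner basis by Buchberger's algorithm.
f_1 = -7a + 6b + 31, LT = a.
f_2 = -3ab - a - 11, LT = ab.
f_3 = ab + 4b + 20, LT = ab.

S(f_1,f_2): lcm = ab. S = -\tfrac{1}{3}a - \tfrac{6}{7}b^{2} - \tfrac{31}{7}b - \tfrac{11}{3}.
  reduce S modulo (f_1, f_2, f_3):
  remainder -\tfrac{6}{7}b^{2} - \tfrac{33}{7}b - \tfrac{36}{7} ≠ 0; add h_4 = -\tfrac{6}{7}b^{2} - \tfrac{33}{7}b - \tfrac{36}{7} to the basis.

S(f_1,f_3): lcm = ab. S = -\tfrac{6}{7}b^{2} - \tfrac{59}{7}b - 20.
  reduce S modulo (f_1, f_2, f_3, h_4):
  remainder -\tfrac{26}{7}b - \tfrac{104}{7} ≠ 0; add h_5 = -\tfrac{26}{7}b - \tfrac{104}{7} to the basis.

The other S-polynomials (S(f_2,f_3), S(f_1,h_4), S(f_2,h_4), S(f_3,h_4), S(f_1,h_5), S(f_2,h_5), S(f_3,h_5), S(h_4,h_5)) all reduce to 0 modulo the current basis, so we have a Gröbner basis.
Inter-reduce: drop elements whose leading term is divisible by another's, tail-reduce, and make monic.
Reduced Gröbner basis: {a - 1, b + 4}.

A lex Gröbner basis eliminates variables successively. Here b + 4 depends only on b, with roots {-4}; lifting each root through the earlier basis elements recovers the full solutions.
  b = -4: the earlier basis element becomes a - 1 = 0, giving a = 1 — point (1, -4).

{(1, -4)}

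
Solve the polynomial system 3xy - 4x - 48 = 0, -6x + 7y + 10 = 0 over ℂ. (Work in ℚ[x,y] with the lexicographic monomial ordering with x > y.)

{(-3, -4), (56/9, 82/21)}

Compute a lex Gröbner basis by Buchberger's algorithm.
f_1 = 3xy - 4x - 48, LT = xy.
f_2 = -6x + 7y + 10, LT = x.

S(f_1,f_2): lcm = xy. S = -4/3x + 7/6y² + 5/3y - 16.
  leading term x: subtract (2/9)·f_2 from -4/3x + 7/6y² + 5/3y - 16 → 7/6y² + 1/9y - 164/9
  leading term y²: no divisor's leading term divides it; move 7/6y² to the remainder.
  leading term y: no divisor's leading term divides it; move 1/9y to the remainder.
  leading term 1: no divisor's leading term divides it; move -164/9 to the remainder.
  remainder 7/6y² + 1/9y - 164/9 ≠ 0; add h_3 = 7/6y² + 1/9y - 164/9 to the basis.

The other S-polynomials (S(f_1,h_3), S(f_2,h_3)) all reduce to 0 modulo the current basis, so we have a Gröbner basis.
Inter-reduce: drop elements whose leading term is divisible by another's, tail-reduce, and make monic.
Reduced Gröbner basis: {x - 7/6y - 5/3, y² + 2/21y - 328/21}.

Elimination: the polynomial y² + 2/21y - 328/21 lies in the elimination ideal for y, so y ∈ {-4, 82/21}. For each such y, the remaining basis elements (now univariate) give the rest of the solution.
  y = -4: the earlier basis element becomes x + 3 = 0, giving x = -3 — point (-3, -4).
  y = 82/21: the earlier basis element becomes x - 56/9 = 0, giving x = 56/9 — point (56/9, 82/21).
Check: every point annihilates each of the original generators.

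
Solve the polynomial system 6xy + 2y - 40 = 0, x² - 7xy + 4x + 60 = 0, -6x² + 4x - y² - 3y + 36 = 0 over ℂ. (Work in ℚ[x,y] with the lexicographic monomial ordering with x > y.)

Compute a lex Gröbner basis by Buchberger's algorithm.
f_1 = 6xy + 2y - 40, LT = xy.
f_2 = x² - 7xy + 4x + 60, LT = x².
f_3 = -6x² + 4x - y² - 3y + 36, LT = x².

S(f_1,f_2): lcm = x²y. S = 7xy² - 11/3xy - 20/3x - 60y.
  leading term xy²: subtract (7/6y)·f_1 from 7xy² - 11/3xy - 20/3x - 60y → -11/3xy - 20/3x - 7/3y² - 40/3y
  leading term xy: subtract (-11/18)·f_1 from -11/3xy - 20/3x - 7/3y² - 40/3y → -20/3x - 7/3y² - 109/9y - 220/9
  leading term x: no divisor's leading term divides it; move -20/3x to the remainder.
  leading term y²: no divisor's leading term divides it; move -7/3y² to the remainder.
  leading term y: no divisor's leading term divides it; move -109/9y to the remainder.
  leading term 1: no divisor's leading term divides it; move -220/9 to the remainder.
  remainder -20/3x - 7/3y² - 109/9y - 220/9 ≠ 0; add h_4 = -20/3x - 7/3y² - 109/9y - 220/9 to the basis.

S(f_1,f_3): lcm = x²y. S = xy - 20/3x - ⅙y³ - ½y² + 6y.
  leading term xy: subtract (⅙)·f_1 from xy - 20/3x - ⅙y³ - ½y² + 6y → -20/3x - ⅙y³ - ½y² + 17/3y + 20/3
  leading term x: subtract (1)·h_4 from -20/3x - ⅙y³ - ½y² + 17/3y + 20/3 → -⅙y³ + 11/6y² + 160/9y + 280/9
  leading term y³: no divisor's leading term divides it; move -⅙y³ to the remainder.
  leading term y²: no divisor's leading term divides it; move 11/6y² to the remainder.
  leading term y: no divisor's leading term divides it; move 160/9y to the remainder.
  leading term 1: no divisor's leading term divides it; move 280/9 to the remainder.
  remainder -⅙y³ + 11/6y² + 160/9y + 280/9 ≠ 0; add h_5 = -⅙y³ + 11/6y² + 160/9y + 280/9 to the basis.

S(f_2,f_3): lcm = x². S = -7xy + 14/3x - ⅙y² - ½y + 66.
  leading term xy: subtract (-7/6)·f_1 from -7xy + 14/3x - ⅙y² - ½y + 66 → 14/3x - ⅙y² + 11/6y + 58/3
  leading term x: subtract (-7/10)·h_4 from 14/3x - ⅙y² + 11/6y + 58/3 → -9/5y² - 299/45y + 20/9
  leading term y²: no divisor's leading term divides it; move -9/5y² to the remainder.
  leading term y: no divisor's leading term divides it; move -299/45y to the remainder.
  leading term 1: no divisor's leading term divides it; move 20/9 to the remainder.
  remainder -9/5y² - 299/45y + 20/9 ≠ 0; add h_6 = -9/5y² - 299/45y + 20/9 to the basis.

S(f_1,h_4): lcm = xy. S = -7/20y³ - 109/60y² - 10/3y - 20/3.
  leading term y³: subtract (21/10)·h_5 from -7/20y³ - 109/60y² - 10/3y - 20/3 → -17/3y² - 122/3y - 72
  leading term y²: subtract (85/27)·h_6 from -17/3y² - 122/3y - 72 → -4799/243y - 19196/243
  leading term y: no divisor's leading term divides it; move -4799/243y to the remainder.
  leading term 1: no divisor's leading term divides it; move -19196/243 to the remainder.
  remainder -4799/243y - 19196/243 ≠ 0; add h_7 = -4799/243y - 19196/243 to the basis.

S(f_2,h_4): lcm = x². S = -7/20xy² - 529/60xy + ⅓x + 60.
  leading term xy²: subtract (-7/120y)·f_1 from -7/20xy² - 529/60xy + ⅓x + 60 → -529/60xy + ⅓x + 7/60y² - 7/3y + 60
  leading term xy: subtract (-529/360)·f_1 from -529/60xy + ⅓x + 7/60y² - 7/3y + 60 → ⅓x + 7/60y² + 109/180y + 11/9
  leading term x: subtract (-1/20)·h_4 from ⅓x + 7/60y² + 109/180y + 11/9 → 0
  remainder 0.

S(f_3,h_4): lcm = x². S = -7/20xy² - 109/60xy - 13/3x + ⅙y² + ½y - 6.
  leading term xy²: subtract (-7/120y)·f_1 from -7/20xy² - 109/60xy - 13/3x + ⅙y² + ½y - 6 → -109/60xy - 13/3x + 17/60y² - 11/6y - 6
  leading term xy: subtract (-109/360)·f_1 from -109/60xy - 13/3x + 17/60y² - 11/6y - 6 → -13/3x + 17/60y² - 221/180y - 163/9
  leading term x: subtract (13/20)·h_4 from -13/3x + 17/60y² - 221/180y - 163/9 → 9/5y² + 299/45y - 20/9
  leading term y²: subtract (-1)·h_6 from 9/5y² + 299/45y - 20/9 → 0
  remainder 0.

S(f_1,h_5): lcm = xy³. S = 11xy² + 320/3xy + 560/3x + ⅓y³ - 20/3y².
  leading term xy²: subtract (11/6y)·f_1 from 11xy² + 320/3xy + 560/3x + ⅓y³ - 20/3y² → 320/3xy + 560/3x + ⅓y³ - 31/3y² + 220/3y
  leading term xy: subtract (160/9)·f_1 from 320/3xy + 560/3x + ⅓y³ - 31/3y² + 220/3y → 560/3x + ⅓y³ - 31/3y² + 340/9y + 6400/9
  leading term x: subtract (-28)·h_4 from 560/3x + ⅓y³ - 31/3y² + 340/9y + 6400/9 → ⅓y³ - 227/3y² - 904/3y + 80/3
  leading term y³: subtract (-2)·h_5 from ⅓y³ - 227/3y² - 904/3y + 80/3 → -72y² - 2392/9y + 800/9
  leading term y²: subtract (40)·h_6 from -72y² - 2392/9y + 800/9 → 0
  remainder 0.

S(f_2,h_5): leading monomials are coprime, so the S-polynomial reduces to 0 (Buchberger's first criterion).
S(f_3,h_5): leading monomials are coprime, so the S-polynomial reduces to 0 (Buchberger's first criterion).
S(h_4,h_5): leading monomials are coprime, so the S-polynomial reduces to 0 (Buchberger's first criterion).
S(f_1,h_6): lcm = xy². S = -299/81xy + 100/81x + ⅓y² - 20/3y.
  leading term xy: subtract (-299/486)·f_1 from -299/81xy + 100/81x + ⅓y² - 20/3y → 100/81x + ⅓y² - 1321/243y - 5980/243
  leading term x: subtract (-5/27)·h_4 from 100/81x + ⅓y² - 1321/243y - 5980/243 → -8/81y² - 622/81y - 2360/81
  leading term y²: subtract (40/729)·h_6 from -8/81y² - 622/81y - 2360/81 → -47990/6561y - 191960/6561
  leading term y: subtract (10/27)·h_7 from -47990/6561y - 191960/6561 → 0
  remainder 0.

S(f_2,h_6): leading monomials are coprime, so the S-polynomial reduces to 0 (Buchberger's first criterion).
S(f_3,h_6): leading monomials are coprime, so the S-polynomial reduces to 0 (Buchberger's first criterion).
S(h_4,h_6): leading monomials are coprime, so the S-polynomial reduces to 0 (Buchberger's first criterion).
S(h_5,h_6): lcm = y³. S = -1190/81y² - 8540/81y - 560/3.
  leading term y²: subtract (5950/729)·h_6 from -1190/81y² - 8540/81y - 560/3 → -335930/6561y - 1343720/6561
  leading term y: subtract (70/27)·h_7 from -335930/6561y - 1343720/6561 → 0
  remainder 0.

S(f_1,h_7): lcm = xy. S = -4x + ⅓y - 20/3.
  leading term x: subtract (⅗)·h_4 from -4x + ⅓y - 20/3 → 7/5y² + 38/5y + 8
  leading term y²: subtract (-7/9)·h_6 from 7/5y² + 38/5y + 8 → 197/81y + 788/81
  leading term y: subtract (-591/4799)·h_7 from 197/81y + 788/81 → 0
  remainder 0.

S(f_2,h_7): leading monomials are coprime, so the S-polynomial reduces to 0 (Buchberger's first criterion).
S(f_3,h_7): leading monomials are coprime, so the S-polynomial reduces to 0 (Buchberger's first criterion).
S(h_4,h_7): leading monomials are coprime, so the S-polynomial reduces to 0 (Buchberger's first criterion).
S(h_5,h_7): lcm = y³. S = -15y² - 320/3y - 560/3.
  leading term y²: subtract (25/3)·h_6 from -15y² - 320/3y - 560/3 → -1385/27y - 5540/27
  leading term y: subtract (12465/4799)·h_7 from -1385/27y - 5540/27 → 0
  remainder 0.

S(h_6,h_7): lcm = y². S = -25/81y - 100/81.
  leading term y: subtract (75/4799)·h_7 from -25/81y - 100/81 → 0
  remainder 0.

Every S-polynomial of the final basis reduces to 0, so we have a Gröbner basis.
Inter-reduce: drop elements whose leading term is divisible by another's, tail-reduce, and make monic.
Reduced Gröbner basis: {x + 2, y + 4}.

From the last basis element, y + 4 = 0, so y takes values in {-4}. Each choice, substituted upward through the basis, yields the corresponding point(s) of the solution set.
  y = -4: the earlier basis element becomes x + 2 = 0, giving x = -2 — point (-2, -4).
Substituting each solution back into the original system confirms all equations vanish.

{(-2, -4)}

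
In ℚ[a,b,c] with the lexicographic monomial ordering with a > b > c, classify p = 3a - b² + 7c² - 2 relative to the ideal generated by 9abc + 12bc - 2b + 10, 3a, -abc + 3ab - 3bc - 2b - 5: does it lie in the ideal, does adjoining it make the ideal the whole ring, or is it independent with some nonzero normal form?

First compute the reduced Gröbner basis of I by Buchberger's algorithm.
f_1 = 9abc + 12bc - 2b + 10, LT = abc.
f_2 = 3a, LT = a.
f_3 = -abc + 3ab - 3bc - 2b - 5, LT = abc.

S(f_1,f_2): lcm = abc. S = 4/3bc - 2/9b + 10/9.
  reduce S modulo (f_1, f_2, f_3):
  remainder 4/3bc - 2/9b + 10/9 ≠ 0; add h_4 = 4/3bc - 2/9b + 10/9 to the basis.

S(f_1,f_3): lcm = abc. S = 3ab - 5/3bc - 20/9b - 35/9.
  reduce S modulo (f_1, f_2, f_3, h_4):
  remainder -5/2b - 5/2 ≠ 0; add h_5 = -5/2b - 5/2 to the basis.

S(h_4,h_5): lcm = bc. S = -⅙b - c + ⅚.
  reduce S modulo (f_1, f_2, f_3, h_4, h_5):
  remainder -c + 1 ≠ 0; add h_6 = -c + 1 to the basis.

The other S-polynomials (S(f_2,f_3), S(f_1,h_4), S(f_2,h_4), S(f_3,h_4), S(f_1,h_5), S(f_2,h_5), S(f_3,h_5), S(f_1,h_6), S(f_2,h_6), S(f_3,h_6), S(h_4,h_6), S(h_5,h_6)) all reduce to 0 modulo the current basis, so we have a Gröbner basis.
Inter-reduce: drop elements whose leading term is divisible by another's, tail-reduce, and make monic.
Reduced Gröbner basis: {a, b + 1, c - 1}.
Label its elements g_1 = a, g_2 = b + 1, g_3 = c - 1.

Reduce p = 3a - b² + 7c² - 2 modulo G:
  leading term a: subtract (3)·g_1 from 3a - b² + 7c² - 2 → -b² + 7c² - 2
  leading term b²: subtract (-b)·g_2 from -b² + 7c² - 2 → b + 7c² - 2
  leading term b: subtract (1)·g_2 from b + 7c² - 2 → 7c² - 3
  leading term c²: subtract (7c)·g_3 from 7c² - 3 → 7c - 3
  leading term c: subtract (7)·g_3 from 7c - 3 → 4
  leading term 1: no divisor's leading term divides it; move 4 to the remainder.
  normal form = 4.
The normal form is nonzero, so p ∉ I. Since p minus its normal form lies in I, I + (p) = I + (r) where r = 4; decide whether this ideal is the whole ring.
Here r = 4 is a nonzero constant, hence a unit: 1 ∈ I + (p), the Gröbner basis of I + (p) is {1}, and the enlarged system has no common solution — adjoining p is inconsistent.

Adjoining 3a - b² + 7c² - 2 makes the ideal the whole ring: the system is inconsistent.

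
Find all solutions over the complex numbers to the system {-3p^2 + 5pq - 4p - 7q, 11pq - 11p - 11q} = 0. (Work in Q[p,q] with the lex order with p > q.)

{(0, 0), (2/3 + sqrt(5)*I/3, 1/2 - sqrt(5)*I/2), (2/3 - sqrt(5)*I/3, 1/2 + sqrt(5)*I/2)}

Compute a lex Gröbner basis by Buchberger's algorithm.
f_1 = -3p^2 + 5pq - 4p - 7q, LT = p^2.
f_2 = 11pq - 11p - 11q, LT = pq.

S(f_1,f_2): lcm = p^2q. S = p^2 - 5/3pq^2 + 7/3pq + 7/3q^2.
  leading term p^2: subtract (-1/3)·f_1 from p^2 - 5/3pq^2 + 7/3pq + 7/3q^2 → -5/3pq^2 + 4pq - 4/3p + 7/3q^2 - 7/3q
  leading term pq^2: subtract (-5/33q)·f_2 from -5/3pq^2 + 4pq - 4/3p + 7/3q^2 - 7/3q → 7/3pq - 4/3p + 2/3q^2 - 7/3q
  leading term pq: subtract (7/33)·f_2 from 7/3pq - 4/3p + 2/3q^2 - 7/3q → p + 2/3q^2
  leading term p: no divisor's leading term divides it; move p to the remainder.
  leading term q^2: no divisor's leading term divides it; move 2/3q^2 to the remainder.
  remainder p + 2/3q^2 ≠ 0; add h_3 = p + 2/3q^2 to the basis.

S(f_1,h_3): lcm = p^2. S = -2/3pq^2 - 5/3pq + 4/3p + 7/3q.
  leading term pq^2: subtract (-2/33q)·f_2 from -2/3pq^2 - 5/3pq + 4/3p + 7/3q → -7/3pq + 4/3p - 2/3q^2 + 7/3q
  leading term pq: subtract (-7/33)·f_2 from -7/3pq + 4/3p - 2/3q^2 + 7/3q → -p - 2/3q^2
  leading term p: subtract (-1)·h_3 from -p - 2/3q^2 → 0
  remainder 0.

S(f_2,h_3): lcm = pq. S = -p - 2/3q^3 - q.
  leading term p: subtract (-1)·h_3 from -p - 2/3q^3 - q → -2/3q^3 + 2/3q^2 - q
  leading term q^3: no divisor's leading term divides it; move -2/3q^3 to the remainder.
  leading term q^2: no divisor's leading term divides it; move 2/3q^2 to the remainder.
  leading term q: no divisor's leading term divides it; move -q to the remainder.
  remainder -2/3q^3 + 2/3q^2 - q ≠ 0; add h_4 = -2/3q^3 + 2/3q^2 - q to the basis.

S(f_1,h_4): leading monomials are coprime, so the S-polynomial reduces to 0 (Buchberger's first criterion).
S(f_2,h_4): lcm = pq^3. S = -3/2pq - q^3.
  leading term pq: subtract (-3/22)·f_2 from -3/2pq - q^3 → -3/2p - q^3 - 3/2q
  leading term p: subtract (-3/2)·h_3 from -3/2p - q^3 - 3/2q → -q^3 + q^2 - 3/2q
  leading term q^3: subtract (3/2)·h_4 from -q^3 + q^2 - 3/2q → 0
  remainder 0.

S(h_3,h_4): leading monomials are coprime, so the S-polynomial reduces to 0 (Buchberger's first criterion).
Every S-polynomial of the final basis reduces to 0, so we have a Gröbner basis.
Inter-reduce: drop elements whose leading term is divisible by another's, tail-reduce, and make monic.
Reduced Gröbner basis: {p + 2/3q^2, q^3 - q^2 + 3/2q}.

Since the basis is lex-ordered, q^3 - q^2 + 3/2q is univariate in q. Its roots are {0, 1/2 - sqrt(5)*I/2, 1/2 + sqrt(5)*I/2}. Back-substituting each root into the other basis elements fixes the other coordinates.
  q = 0: the earlier basis element becomes p = 0, giving p = 0 — point (0, 0).
  q = 1/2 - sqrt(5)*I/2: the earlier basis element becomes p - 2/3 - sqrt(5)*I/3 = 0, giving p = 2/3 + sqrt(5)*I/3 — point (2/3 + sqrt(5)*I/3, 1/2 - sqrt(5)*I/2).
  q = 1/2 + sqrt(5)*I/2: the earlier basis element becomes p - 2/3 + sqrt(5)*I/3 = 0, giving p = 2/3 - sqrt(5)*I/3 — point (2/3 - sqrt(5)*I/3, 1/2 + sqrt(5)*I/2).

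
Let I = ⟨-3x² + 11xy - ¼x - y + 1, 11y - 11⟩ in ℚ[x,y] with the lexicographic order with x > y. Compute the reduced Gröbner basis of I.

The reduced Gröbner basis is the canonical form of the ideal for this ordering.

f_1 = -3x² + 11xy - ¼x - y + 1, LT = x².
f_2 = 11y - 11, LT = y.

The S-polynomials (S(f_1,f_2)) all reduce to 0 modulo the current basis, so we have a Gröbner basis.

G = {x² - 43/12x, y - 1}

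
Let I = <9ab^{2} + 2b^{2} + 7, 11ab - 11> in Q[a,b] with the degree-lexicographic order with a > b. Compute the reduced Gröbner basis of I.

This is the nonlinear analogue of row-reducing a linear system.

f_1 = 9ab^{2} + 2b^{2} + 7, LT = ab^{2}.
f_2 = 11ab - 11, LT = ab.

S(f_1,f_2): lcm = ab^{2}. S = \tfrac{2}{9}b^{2} + b + \tfrac{7}{9}.
  leading term b^{2}: no divisor's leading term divides it; move \tfrac{2}{9}b^{2} to the remainder.
  leading term b: no divisor's leading term divides it; move b to the remainder.
  leading term 1: no divisor's leading term divides it; move \tfrac{7}{9} to the remainder.
  remainder \tfrac{2}{9}b^{2} + b + \tfrac{7}{9} ≠ 0; add g_3 = \tfrac{2}{9}b^{2} + b + \tfrac{7}{9} to the basis.

S(f_1,g_3): lcm = ab^{2}. S = -\tfrac{9}{2}ab + \tfrac{2}{9}b^{2} - \tfrac{7}{2}a + \tfrac{7}{9}.
  leading term ab: subtract (-\tfrac{9}{22})·f_2 from -\tfrac{9}{2}ab + \tfrac{2}{9}b^{2} - \tfrac{7}{2}a + \tfrac{7}{9} → \tfrac{2}{9}b^{2} - \tfrac{7}{2}a - \tfrac{67}{18}
  leading term b^{2}: subtract (1)·g_3 from \tfrac{2}{9}b^{2} - \tfrac{7}{2}a - \tfrac{67}{18} → -\tfrac{7}{2}a - b - \tfrac{9}{2}
  leading term a: no divisor's leading term divides it; move -\tfrac{7}{2}a to the remainder.
  leading term b: no divisor's leading term divides it; move -b to the remainder.
  leading term 1: no divisor's leading term divides it; move -\tfrac{9}{2} to the remainder.
  remainder -\tfrac{7}{2}a - b - \tfrac{9}{2} ≠ 0; add g_4 = -\tfrac{7}{2}a - b - \tfrac{9}{2} to the basis.

The other S-polynomials (S(f_2,g_3), S(f_1,g_4), S(f_2,g_4), S(g_3,g_4)) all reduce to 0 modulo the current basis, so we have a Gröbner basis.
Inter-reduce: drop elements whose leading term is divisible by another's, tail-reduce, and make monic.

G = {b^{2} + \tfrac{9}{2}b + \tfrac{7}{2}, a + \tfrac{2}{7}b + \tfrac{9}{7}}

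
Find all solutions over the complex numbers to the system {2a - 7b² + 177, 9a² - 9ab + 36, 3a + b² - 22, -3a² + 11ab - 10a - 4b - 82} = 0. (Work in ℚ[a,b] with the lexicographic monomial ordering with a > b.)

Compute a lex Gröbner basis by Buchberger's algorithm.
f_1 = 2a - 7b² + 177, LT = a.
f_2 = 9a² - 9ab + 36, LT = a².
f_3 = 3a + b² - 22, LT = a.
f_4 = -3a² + 11ab - 10a - 4b - 82, LT = a².

S(f_1,f_2): lcm = a². S = -7/2ab² + ab + 177/2a - 4.
  leading term ab²: subtract (-7/4b²)·f_1 from -7/2ab² + ab + 177/2a - 4 → ab + 177/2a - 49/4b⁴ + 1239/4b² - 4
  leading term ab: subtract (½b)·f_1 from ab + 177/2a - 49/4b⁴ + 1239/4b² - 4 → 177/2a - 49/4b⁴ + 7/2b³ + 1239/4b² - 177/2b - 4
  leading term a: subtract (177/4)·f_1 from 177/2a - 49/4b⁴ + 7/2b³ + 1239/4b² - 177/2b - 4 → -49/4b⁴ + 7/2b³ + 1239/2b² - 177/2b - 31345/4
  leading term b⁴: no divisor's leading term divides it; move -49/4b⁴ to the remainder.
  leading term b³: no divisor's leading term divides it; move 7/2b³ to the remainder.
  leading term b²: no divisor's leading term divides it; move 1239/2b² to the remainder.
  leading term b: no divisor's leading term divides it; move -177/2b to the remainder.
  leading term 1: no divisor's leading term divides it; move -31345/4 to the remainder.
  remainder -49/4b⁴ + 7/2b³ + 1239/2b² - 177/2b - 31345/4 ≠ 0; add h_5 = -49/4b⁴ + 7/2b³ + 1239/2b² - 177/2b - 31345/4 to the basis.

S(f_1,f_3): lcm = a. S = -23/6b² + 575/6.
  leading term b²: no divisor's leading term divides it; move -23/6b² to the remainder.
  leading term 1: no divisor's leading term divides it; move 575/6 to the remainder.
  remainder -23/6b² + 575/6 ≠ 0; add h_6 = -23/6b² + 575/6 to the basis.

S(f_1,f_4): lcm = a². S = -7/2ab² + 11/3ab + 511/6a - 4/3b - 82/3.
  leading term ab²: subtract (-7/4b²)·f_1 from -7/2ab² + 11/3ab + 511/6a - 4/3b - 82/3 → 11/3ab + 511/6a - 49/4b⁴ + 1239/4b² - 4/3b - 82/3
  leading term ab: subtract (11/6b)·f_1 from 11/3ab + 511/6a - 49/4b⁴ + 1239/4b² - 4/3b - 82/3 → 511/6a - 49/4b⁴ + 77/6b³ + 1239/4b² - 1955/6b - 82/3
  leading term a: subtract (511/12)·f_1 from 511/6a - 49/4b⁴ + 77/6b³ + 1239/4b² - 1955/6b - 82/3 → -49/4b⁴ + 77/6b³ + 3647/6b² - 1955/6b - 90775/12
  leading term b⁴: subtract (1)·h_5 from -49/4b⁴ + 77/6b³ + 3647/6b² - 1955/6b - 90775/12 → 28/3b³ - 35/3b² - 712/3b + 815/3
  leading term b³: subtract (-56/23b)·h_6 from 28/3b³ - 35/3b² - 712/3b + 815/3 → -35/3b² - 4b + 815/3
  leading term b²: subtract (70/23)·h_6 from -35/3b² - 4b + 815/3 → -4b - 20
  leading term b: no divisor's leading term divides it; move -4b to the remainder.
  leading term 1: no divisor's leading term divides it; move -20 to the remainder.
  remainder -4b - 20 ≠ 0; add h_7 = -4b - 20 to the basis.

The other S-polynomials (S(f_2,f_3), S(f_2,f_4), S(f_3,f_4), S(f_1,h_5), S(f_2,h_5), S(f_3,h_5), S(f_4,h_5), S(f_1,h_6), S(f_2,h_6), S(f_3,h_6), S(f_4,h_6), S(h_5,h_6), S(f_1,h_7), S(f_2,h_7), S(f_3,h_7), S(f_4,h_7), S(h_5,h_7), S(h_6,h_7)) all reduce to 0 modulo the current basis, so we have a Gröbner basis.
Inter-reduce: drop elements whose leading term is divisible by another's, tail-reduce, and make monic.
Reduced Gröbner basis: {a + 1, b + 5}.

The lex basis is triangular: the last element involves only b. Solving b + 5 = 0 gives b ∈ {-5}; substituting each value into the earlier elements determines the remaining variables.
  b = -5: the earlier basis element becomes a + 1 = 0, giving a = -1 — point (-1, -5).
Zero-dimensionality of the ideal guarantees finitely many solutions over ℂ.

{(-1, -5)}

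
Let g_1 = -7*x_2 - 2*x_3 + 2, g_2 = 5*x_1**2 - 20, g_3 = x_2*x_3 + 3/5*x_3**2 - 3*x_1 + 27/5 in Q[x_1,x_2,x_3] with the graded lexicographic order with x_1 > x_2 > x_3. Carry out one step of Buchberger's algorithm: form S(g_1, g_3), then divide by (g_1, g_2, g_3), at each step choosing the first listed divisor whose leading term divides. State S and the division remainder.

S(g_1, g_3) = -11/35*x_3**2 + 3*x_1 - 2/7*x_3 - 27/5; remainder on division = -11/35*x_3**2 + 3*x_1 - 2/7*x_3 - 27/5.

lcm(LM(g_1), LM(g_3)) = x_2*x_3.
S = (lcm/LT(g_1))·g_1 − (lcm/LT(g_3))·g_3 = -11/35*x_3**2 + 3*x_1 - 2/7*x_3 - 27/5.
Reduce S modulo (g_1, g_2, g_3) in that order:
  leading term x_3**2: no divisor's leading term divides it; move -11/35*x_3**2 to the remainder.
  leading term x_1: no divisor's leading term divides it; move 3*x_1 to the remainder.
  leading term x_3: no divisor's leading term divides it; move -2/7*x_3 to the remainder.
  leading term 1: no divisor's leading term divides it; move -27/5 to the remainder.
The remainder -11/35*x_3**2 + 3*x_1 - 2/7*x_3 - 27/5 is nonzero, so it would be added as the next basis element.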